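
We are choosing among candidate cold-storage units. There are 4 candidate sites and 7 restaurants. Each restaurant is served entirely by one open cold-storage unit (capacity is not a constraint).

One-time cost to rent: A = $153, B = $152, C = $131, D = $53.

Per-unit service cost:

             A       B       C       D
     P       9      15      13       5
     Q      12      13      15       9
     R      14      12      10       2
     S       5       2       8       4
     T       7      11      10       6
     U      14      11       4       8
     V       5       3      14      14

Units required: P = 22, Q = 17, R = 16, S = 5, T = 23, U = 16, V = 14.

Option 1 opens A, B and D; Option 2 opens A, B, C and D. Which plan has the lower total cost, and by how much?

Option 1 is cheaper by 67.

Option 1: {A, B, D}: P→D 5·22=110, Q→D 9·17=153, R→D 2·16=32, S→B 2·5=10, T→D 6·23=138, U→D 8·16=128, V→B 3·14=42. Service 613; fixed 358; total 971.
Option 2: {A, B, C, D}: P→D 5·22=110, Q→D 9·17=153, R→D 2·16=32, S→B 2·5=10, T→D 6·23=138, U→C 4·16=64, V→B 3·14=42. Service 549; fixed 489; total 1038.
Difference: |971 − 1038| = 67.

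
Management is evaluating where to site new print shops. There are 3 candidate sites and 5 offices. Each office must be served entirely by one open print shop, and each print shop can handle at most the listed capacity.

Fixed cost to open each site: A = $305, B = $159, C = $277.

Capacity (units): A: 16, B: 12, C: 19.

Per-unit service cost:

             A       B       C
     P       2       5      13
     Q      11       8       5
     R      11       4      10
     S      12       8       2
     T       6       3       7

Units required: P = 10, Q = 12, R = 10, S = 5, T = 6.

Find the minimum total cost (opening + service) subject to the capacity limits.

Open {A, B, C}: P→A 2·10=20, Q→C 5·12=60, R→B 4·10=40, S→C 2·5=10, T→A 6·6=36.
Loads: A carries 16/16, B carries 10/12, C carries 17/19. Service 166; fixed 741; total 907.
Next best feasible plan costs 963.

Minimum total cost: 907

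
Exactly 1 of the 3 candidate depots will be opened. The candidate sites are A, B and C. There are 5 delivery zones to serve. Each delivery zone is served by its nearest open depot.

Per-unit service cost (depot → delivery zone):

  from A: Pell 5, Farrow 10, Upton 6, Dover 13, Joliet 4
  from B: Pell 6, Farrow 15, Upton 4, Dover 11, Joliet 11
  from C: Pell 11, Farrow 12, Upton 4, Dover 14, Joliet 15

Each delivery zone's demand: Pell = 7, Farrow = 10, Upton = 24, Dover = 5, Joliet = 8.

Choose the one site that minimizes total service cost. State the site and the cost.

With exactly 1 open, each delivery zone uses its cheapest among the chosen.
{A}: Pell→A 5·7=35, Farrow→A 10·10=100, Upton→A 6·24=144, Dover→A 13·5=65, Joliet→A 4·8=32. Service cost 376.
{B}: service cost 431
{C}: service cost 483
Among all 3 size-1 choices, {A} is lowest.

Choose A only; total service cost 376.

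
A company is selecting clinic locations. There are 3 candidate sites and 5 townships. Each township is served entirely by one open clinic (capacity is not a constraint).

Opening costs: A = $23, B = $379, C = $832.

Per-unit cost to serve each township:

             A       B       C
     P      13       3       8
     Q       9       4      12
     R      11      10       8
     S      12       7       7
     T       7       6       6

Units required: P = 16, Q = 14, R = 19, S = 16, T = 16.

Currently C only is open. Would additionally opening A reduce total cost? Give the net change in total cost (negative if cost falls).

Yes — net change −19 (cost falls by 19).

Current service cost with {C}: 656.
Adding A: each township re-picks its cheapest; new service cost 614, saving 42.
Extra fixed cost: 23. Net change = 23 − 42 = -19.
(Totals: 1488 → 1469.)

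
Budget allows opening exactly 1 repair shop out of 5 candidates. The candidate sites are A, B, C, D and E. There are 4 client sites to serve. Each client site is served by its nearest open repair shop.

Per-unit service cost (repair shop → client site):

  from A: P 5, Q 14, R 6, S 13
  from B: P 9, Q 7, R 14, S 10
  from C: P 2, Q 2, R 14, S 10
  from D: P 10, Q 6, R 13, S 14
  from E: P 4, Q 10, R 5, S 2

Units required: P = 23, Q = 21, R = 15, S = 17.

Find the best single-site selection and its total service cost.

Choose E only; total service cost 411.

With exactly 1 open, each client site uses its cheapest among the chosen.
{E}: P→E 4·23=92, Q→E 10·21=210, R→E 5·15=75, S→E 2·17=34. Service cost 411.
{C}: service cost 468
{A}: service cost 720
Among all 5 size-1 choices, {E} is lowest.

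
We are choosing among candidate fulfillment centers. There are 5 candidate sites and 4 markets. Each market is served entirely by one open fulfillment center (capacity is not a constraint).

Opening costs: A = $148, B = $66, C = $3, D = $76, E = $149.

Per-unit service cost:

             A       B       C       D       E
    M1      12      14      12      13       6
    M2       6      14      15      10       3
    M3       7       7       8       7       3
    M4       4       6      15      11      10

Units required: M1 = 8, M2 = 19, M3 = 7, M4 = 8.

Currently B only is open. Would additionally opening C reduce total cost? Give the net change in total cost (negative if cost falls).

Current service cost with {B}: 475.
Adding C: each market re-picks its cheapest; new service cost 459, saving 16.
Extra fixed cost: 3. Net change = 3 − 16 = -13.
(Totals: 541 → 528.)

Yes — net change −13 (cost falls by 13).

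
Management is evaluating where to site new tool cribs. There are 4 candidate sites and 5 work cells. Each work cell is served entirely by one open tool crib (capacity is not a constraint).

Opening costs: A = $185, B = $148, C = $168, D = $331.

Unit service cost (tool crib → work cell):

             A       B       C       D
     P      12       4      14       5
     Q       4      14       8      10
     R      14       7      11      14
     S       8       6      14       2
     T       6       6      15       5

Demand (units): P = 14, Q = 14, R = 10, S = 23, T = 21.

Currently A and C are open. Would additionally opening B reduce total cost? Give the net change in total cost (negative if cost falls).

Yes — net change −50 (cost falls by 50).

Current service cost with {A, C}: 644.
Adding B: each work cell re-picks its cheapest; new service cost 446, saving 198.
Extra fixed cost: 148. Net change = 148 − 198 = -50.
(Totals: 997 → 947.)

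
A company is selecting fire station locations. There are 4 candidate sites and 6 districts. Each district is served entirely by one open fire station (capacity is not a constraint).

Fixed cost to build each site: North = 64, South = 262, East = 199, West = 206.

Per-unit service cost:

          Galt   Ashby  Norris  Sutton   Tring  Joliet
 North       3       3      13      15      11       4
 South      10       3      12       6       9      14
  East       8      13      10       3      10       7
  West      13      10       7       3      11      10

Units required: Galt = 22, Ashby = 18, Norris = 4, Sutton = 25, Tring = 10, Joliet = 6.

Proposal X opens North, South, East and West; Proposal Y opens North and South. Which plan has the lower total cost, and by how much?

Proposal Y is cheaper by 310.

Proposal X: {North, South, East, West}: Galt→North 3·22=66, Ashby→North 3·18=54, Norris→West 7·4=28, Sutton→East 3·25=75, Tring→South 9·10=90, Joliet→North 4·6=24. Service 337; fixed 731; total 1068.
Proposal Y: {North, South}: Galt→North 3·22=66, Ashby→North 3·18=54, Norris→South 12·4=48, Sutton→South 6·25=150, Tring→South 9·10=90, Joliet→North 4·6=24. Service 432; fixed 326; total 758.
Difference: |1068 − 758| = 310.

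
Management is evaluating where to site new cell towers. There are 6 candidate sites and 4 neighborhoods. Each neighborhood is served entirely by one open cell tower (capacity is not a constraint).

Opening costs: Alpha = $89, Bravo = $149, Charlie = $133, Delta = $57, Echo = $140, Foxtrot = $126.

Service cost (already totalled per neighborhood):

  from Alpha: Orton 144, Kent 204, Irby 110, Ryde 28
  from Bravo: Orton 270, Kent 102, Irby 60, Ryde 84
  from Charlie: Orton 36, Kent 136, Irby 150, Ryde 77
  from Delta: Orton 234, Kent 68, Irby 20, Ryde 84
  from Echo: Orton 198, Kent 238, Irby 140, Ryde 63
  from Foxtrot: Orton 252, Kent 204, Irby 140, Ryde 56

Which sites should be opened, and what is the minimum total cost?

Open Charlie and Delta; minimum total cost 391.

For any fixed open set, each neighborhood goes to its cheapest open site; total = fixed + service.
{Charlie, Delta}: Orton→Charlie 36, Kent→Delta 68, Irby→Delta 20, Ryde→Charlie 77. Service 201; fixed 190; total 391.
{Alpha, Delta}: Orton→Alpha 144, Kent→Delta 68, Irby→Delta 20, Ryde→Alpha 28. Service 260; fixed 146; total 406.
{Alpha, Charlie, Delta}: service 152 + fixed 279 = 431
{Alpha, Bravo, Charlie, Delta, Echo, Foxtrot}: service 152 + fixed 694 = 846
No other subset beats 391.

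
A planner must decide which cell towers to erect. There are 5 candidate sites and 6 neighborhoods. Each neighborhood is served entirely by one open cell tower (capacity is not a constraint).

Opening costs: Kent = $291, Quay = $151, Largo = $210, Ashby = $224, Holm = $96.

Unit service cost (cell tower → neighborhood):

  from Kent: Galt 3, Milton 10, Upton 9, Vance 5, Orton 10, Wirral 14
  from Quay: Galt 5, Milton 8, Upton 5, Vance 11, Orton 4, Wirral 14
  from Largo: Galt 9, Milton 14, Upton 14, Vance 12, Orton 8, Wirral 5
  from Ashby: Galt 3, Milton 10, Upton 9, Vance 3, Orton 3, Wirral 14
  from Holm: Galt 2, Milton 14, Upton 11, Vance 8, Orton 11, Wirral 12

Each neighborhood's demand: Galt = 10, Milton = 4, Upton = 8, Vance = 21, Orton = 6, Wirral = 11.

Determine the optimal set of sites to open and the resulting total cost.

For any fixed open set, each neighborhood goes to its cheapest open site; total = fixed + service.
{Ashby}: Galt→Ashby 3·10=30, Milton→Ashby 10·4=40, Upton→Ashby 9·8=72, Vance→Ashby 3·21=63, Orton→Ashby 3·6=18, Wirral→Ashby 14·11=154. Service 377; fixed 224; total 601.
{Holm}: service 530 + fixed 96 = 626
{Quay, Holm}: service 416 + fixed 247 = 663
{Kent, Quay, Largo, Ashby, Holm}: service 228 + fixed 972 = 1200
No other subset beats 601.

Open Ashby only; minimum total cost 601.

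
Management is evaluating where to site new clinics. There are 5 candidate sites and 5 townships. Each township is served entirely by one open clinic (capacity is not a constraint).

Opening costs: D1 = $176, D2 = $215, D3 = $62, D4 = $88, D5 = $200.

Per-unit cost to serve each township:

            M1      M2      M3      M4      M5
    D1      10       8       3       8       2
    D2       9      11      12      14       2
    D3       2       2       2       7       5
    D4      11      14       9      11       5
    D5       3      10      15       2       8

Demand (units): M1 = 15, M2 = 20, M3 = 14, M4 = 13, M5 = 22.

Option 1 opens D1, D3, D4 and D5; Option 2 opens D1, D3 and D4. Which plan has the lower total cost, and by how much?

Option 2 is cheaper by 135.

Option 1: {D1, D3, D4, D5}: M1→D3 2·15=30, M2→D3 2·20=40, M3→D3 2·14=28, M4→D5 2·13=26, M5→D1 2·22=44. Service 168; fixed 526; total 694.
Option 2: {D1, D3, D4}: M1→D3 2·15=30, M2→D3 2·20=40, M3→D3 2·14=28, M4→D3 7·13=91, M5→D1 2·22=44. Service 233; fixed 326; total 559.
Difference: |694 − 559| = 135.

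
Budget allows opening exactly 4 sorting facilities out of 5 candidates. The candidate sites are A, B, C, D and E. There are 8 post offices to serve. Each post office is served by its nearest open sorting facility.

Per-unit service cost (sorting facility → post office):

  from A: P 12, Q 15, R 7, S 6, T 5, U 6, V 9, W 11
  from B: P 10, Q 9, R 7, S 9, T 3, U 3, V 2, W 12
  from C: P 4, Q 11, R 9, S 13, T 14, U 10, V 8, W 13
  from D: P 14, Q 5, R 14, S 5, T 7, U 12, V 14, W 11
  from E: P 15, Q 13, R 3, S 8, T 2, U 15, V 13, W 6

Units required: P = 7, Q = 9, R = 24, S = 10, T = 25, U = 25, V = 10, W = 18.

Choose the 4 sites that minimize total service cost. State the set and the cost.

With exactly 4 open, each post office uses its cheapest among the chosen.
{B, C, D, E}: P→C 4·7=28, Q→D 5·9=45, R→E 3·24=72, S→D 5·10=50, T→E 2·25=50, U→B 3·25=75, V→B 2·10=20, W→E 6·18=108. Service cost 448.
{A, B, D, E}: service cost 490
{A, B, C, E}: service cost 494
Among all 5 size-4 choices, {B, C, D, E} is lowest.

Choose B, C, D and E; total service cost 448.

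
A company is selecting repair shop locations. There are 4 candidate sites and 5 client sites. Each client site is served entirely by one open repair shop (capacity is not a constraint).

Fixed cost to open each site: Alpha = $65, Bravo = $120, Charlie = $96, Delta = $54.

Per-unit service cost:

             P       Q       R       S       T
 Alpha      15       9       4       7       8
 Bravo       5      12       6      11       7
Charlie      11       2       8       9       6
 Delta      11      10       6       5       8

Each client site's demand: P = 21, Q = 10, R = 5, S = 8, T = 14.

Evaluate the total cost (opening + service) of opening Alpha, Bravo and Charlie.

Total cost: 566

Each client site is assigned to its cheapest site among the open ones.
{Alpha, Bravo, Charlie}: P→Bravo 5·21=105, Q→Charlie 2·10=20, R→Alpha 4·5=20, S→Alpha 7·8=56, T→Charlie 6·14=84. Service 285; fixed 281; total 566.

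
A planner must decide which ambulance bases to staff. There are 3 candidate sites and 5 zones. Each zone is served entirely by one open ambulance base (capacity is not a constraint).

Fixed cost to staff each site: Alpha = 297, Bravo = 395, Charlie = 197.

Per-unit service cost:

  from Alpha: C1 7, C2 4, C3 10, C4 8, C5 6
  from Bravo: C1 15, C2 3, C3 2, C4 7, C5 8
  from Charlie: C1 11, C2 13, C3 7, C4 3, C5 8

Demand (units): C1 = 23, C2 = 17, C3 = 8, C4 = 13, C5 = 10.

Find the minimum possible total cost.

Minimum total cost: 770

For any fixed open set, each zone goes to its cheapest open site; total = fixed + service.
{Alpha}: C1→Alpha 7·23=161, C2→Alpha 4·17=68, C3→Alpha 10·8=80, C4→Alpha 8·13=104, C5→Alpha 6·10=60. Service 473; fixed 297; total 770.
{Charlie}: C1→Charlie 11·23=253, C2→Charlie 13·17=221, C3→Charlie 7·8=56, C4→Charlie 3·13=39, C5→Charlie 8·10=80. Service 649; fixed 197; total 846.
{Alpha, Charlie}: C1→Alpha 7·23=161, C2→Alpha 4·17=68, C3→Charlie 7·8=56, C4→Charlie 3·13=39, C5→Alpha 6·10=60. Service 384; fixed 494; total 878.
{Alpha, Bravo, Charlie}: service 327 + fixed 889 = 1216
(All 7 nonempty subsets were checked; Alpha only is lowest.)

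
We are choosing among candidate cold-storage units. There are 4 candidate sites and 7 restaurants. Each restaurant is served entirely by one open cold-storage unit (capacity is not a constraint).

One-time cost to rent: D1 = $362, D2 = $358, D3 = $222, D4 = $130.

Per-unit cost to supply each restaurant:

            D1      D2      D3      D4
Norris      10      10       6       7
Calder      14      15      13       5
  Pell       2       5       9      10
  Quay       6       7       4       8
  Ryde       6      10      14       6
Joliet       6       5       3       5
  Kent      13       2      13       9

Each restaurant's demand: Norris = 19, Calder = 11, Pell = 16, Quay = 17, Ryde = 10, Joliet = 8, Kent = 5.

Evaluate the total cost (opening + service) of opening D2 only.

Each restaurant is assigned to its cheapest site among the open ones.
{D2}: Norris→D2 10·19=190, Calder→D2 15·11=165, Pell→D2 5·16=80, Quay→D2 7·17=119, Ryde→D2 10·10=100, Joliet→D2 5·8=40, Kent→D2 2·5=10. Service 704; fixed 358; total 1062.

Total cost: 1062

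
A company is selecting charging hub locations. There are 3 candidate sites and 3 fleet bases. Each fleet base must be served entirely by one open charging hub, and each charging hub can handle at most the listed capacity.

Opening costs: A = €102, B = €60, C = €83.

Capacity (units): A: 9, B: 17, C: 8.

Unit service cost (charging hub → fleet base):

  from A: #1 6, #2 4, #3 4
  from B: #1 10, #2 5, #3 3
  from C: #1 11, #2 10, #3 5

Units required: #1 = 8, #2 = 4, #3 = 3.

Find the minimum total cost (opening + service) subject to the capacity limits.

Open {B}: #1→B 10·8=80, #2→B 5·4=20, #3→B 3·3=9.
Loads: B carries 15/17. Service 109; fixed 60; total 169.
Next best feasible plan costs 239.

Minimum total cost: 169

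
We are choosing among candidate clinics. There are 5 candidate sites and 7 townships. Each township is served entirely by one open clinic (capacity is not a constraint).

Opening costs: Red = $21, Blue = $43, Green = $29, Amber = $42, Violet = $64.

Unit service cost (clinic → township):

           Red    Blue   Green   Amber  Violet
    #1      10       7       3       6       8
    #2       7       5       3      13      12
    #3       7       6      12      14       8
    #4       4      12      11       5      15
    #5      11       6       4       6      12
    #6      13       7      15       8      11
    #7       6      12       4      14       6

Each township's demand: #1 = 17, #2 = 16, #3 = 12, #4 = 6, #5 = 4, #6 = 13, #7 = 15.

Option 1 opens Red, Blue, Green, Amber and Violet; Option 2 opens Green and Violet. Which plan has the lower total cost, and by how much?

Option 1: {Red, Blue, Green, Amber, Violet}: #1→Green 3·17=51, #2→Green 3·16=48, #3→Blue 6·12=72, #4→Red 4·6=24, #5→Green 4·4=16, #6→Blue 7·13=91, #7→Green 4·15=60. Service 362; fixed 199; total 561.
Option 2: {Green, Violet}: #1→Green 3·17=51, #2→Green 3·16=48, #3→Violet 8·12=96, #4→Green 11·6=66, #5→Green 4·4=16, #6→Violet 11·13=143, #7→Green 4·15=60. Service 480; fixed 93; total 573.
Difference: |561 − 573| = 12.

Option 1 is cheaper by 12.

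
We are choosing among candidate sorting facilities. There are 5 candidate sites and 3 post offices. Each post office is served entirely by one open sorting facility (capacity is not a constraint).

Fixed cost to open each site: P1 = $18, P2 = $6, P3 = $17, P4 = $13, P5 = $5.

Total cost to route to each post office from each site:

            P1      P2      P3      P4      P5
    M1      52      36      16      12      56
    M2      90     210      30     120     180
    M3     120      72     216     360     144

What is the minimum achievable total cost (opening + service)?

For any fixed open set, each post office goes to its cheapest open site; total = fixed + service.
{P2, P3}: M1→P3 16, M2→P3 30, M3→P2 72. Service 118; fixed 23; total 141.
{P2, P3, P5}: M1→P3 16, M2→P3 30, M3→P2 72. Service 118; fixed 28; total 146.
{P2, P3, P4}: service 114 + fixed 36 = 150
{P1, P2, P3, P4, P5}: M1→P4 12, M2→P3 30, M3→P2 72. Service 114; fixed 59; total 173.
No other subset beats 141.

Minimum total cost: 141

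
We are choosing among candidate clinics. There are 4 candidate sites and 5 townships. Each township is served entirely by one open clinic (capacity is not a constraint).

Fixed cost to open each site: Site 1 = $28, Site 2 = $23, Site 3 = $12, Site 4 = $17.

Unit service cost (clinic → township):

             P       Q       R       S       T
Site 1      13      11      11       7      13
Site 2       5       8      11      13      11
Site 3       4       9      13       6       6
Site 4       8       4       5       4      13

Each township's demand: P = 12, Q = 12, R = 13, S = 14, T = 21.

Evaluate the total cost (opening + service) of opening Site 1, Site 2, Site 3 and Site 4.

Total cost: 423

Each township is assigned to its cheapest site among the open ones.
{Site 1, Site 2, Site 3, Site 4}: P→Site 3 4·12=48, Q→Site 4 4·12=48, R→Site 4 5·13=65, S→Site 4 4·14=56, T→Site 3 6·21=126. Service 343; fixed 80; total 423.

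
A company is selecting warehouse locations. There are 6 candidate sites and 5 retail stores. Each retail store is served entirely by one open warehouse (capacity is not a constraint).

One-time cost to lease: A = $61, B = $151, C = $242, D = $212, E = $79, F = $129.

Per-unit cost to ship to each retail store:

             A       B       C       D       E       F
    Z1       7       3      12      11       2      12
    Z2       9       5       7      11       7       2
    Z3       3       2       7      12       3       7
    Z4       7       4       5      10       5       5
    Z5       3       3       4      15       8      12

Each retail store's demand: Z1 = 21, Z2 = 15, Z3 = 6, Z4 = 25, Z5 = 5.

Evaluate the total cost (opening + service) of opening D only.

Each retail store is assigned to its cheapest site among the open ones.
{D}: Z1→D 11·21=231, Z2→D 11·15=165, Z3→D 12·6=72, Z4→D 10·25=250, Z5→D 15·5=75. Service 793; fixed 212; total 1005.

Total cost: 1005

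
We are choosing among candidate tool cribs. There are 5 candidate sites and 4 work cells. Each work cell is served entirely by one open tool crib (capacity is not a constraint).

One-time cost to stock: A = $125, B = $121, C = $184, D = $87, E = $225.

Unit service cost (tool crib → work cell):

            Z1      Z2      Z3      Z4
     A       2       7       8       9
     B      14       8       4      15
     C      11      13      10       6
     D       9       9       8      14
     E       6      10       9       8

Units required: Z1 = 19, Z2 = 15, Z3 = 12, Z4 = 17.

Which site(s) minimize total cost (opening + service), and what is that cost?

For any fixed open set, each work cell goes to its cheapest open site; total = fixed + service.
{A}: Z1→A 2·19=38, Z2→A 7·15=105, Z3→A 8·12=96, Z4→A 9·17=153. Service 392; fixed 125; total 517.
{A, B}: service 344 + fixed 246 = 590
{A, D}: Z1→A 2·19=38, Z2→A 7·15=105, Z3→A 8·12=96, Z4→A 9·17=153. Service 392; fixed 212; total 604.
{A, B, C, D, E}: service 293 + fixed 742 = 1035
No other subset beats 517.

Open A only; minimum total cost 517.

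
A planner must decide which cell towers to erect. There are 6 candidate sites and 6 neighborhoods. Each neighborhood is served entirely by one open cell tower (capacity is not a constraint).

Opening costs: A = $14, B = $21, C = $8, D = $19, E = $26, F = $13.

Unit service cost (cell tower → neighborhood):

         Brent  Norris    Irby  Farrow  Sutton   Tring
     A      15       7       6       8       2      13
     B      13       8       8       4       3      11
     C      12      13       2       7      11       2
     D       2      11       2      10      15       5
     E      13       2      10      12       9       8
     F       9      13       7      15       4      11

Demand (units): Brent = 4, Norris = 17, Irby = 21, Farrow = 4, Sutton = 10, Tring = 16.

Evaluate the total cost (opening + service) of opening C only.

Total cost: 489

Each neighborhood is assigned to its cheapest site among the open ones.
{C}: Brent→C 12·4=48, Norris→C 13·17=221, Irby→C 2·21=42, Farrow→C 7·4=28, Sutton→C 11·10=110, Tring→C 2·16=32. Service 481; fixed 8; total 489.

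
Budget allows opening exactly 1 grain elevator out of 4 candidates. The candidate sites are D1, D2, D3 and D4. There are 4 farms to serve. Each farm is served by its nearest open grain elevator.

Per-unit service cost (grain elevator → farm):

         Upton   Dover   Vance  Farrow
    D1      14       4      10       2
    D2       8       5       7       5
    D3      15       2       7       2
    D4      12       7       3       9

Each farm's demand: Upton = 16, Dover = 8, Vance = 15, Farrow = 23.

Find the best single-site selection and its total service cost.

With exactly 1 open, each farm uses its cheapest among the chosen.
{D2}: Upton→D2 8·16=128, Dover→D2 5·8=40, Vance→D2 7·15=105, Farrow→D2 5·23=115. Service cost 388.
{D3}: service cost 407
{D1}: service cost 452
Among all 4 size-1 choices, {D2} is lowest.

Choose D2 only; total service cost 388.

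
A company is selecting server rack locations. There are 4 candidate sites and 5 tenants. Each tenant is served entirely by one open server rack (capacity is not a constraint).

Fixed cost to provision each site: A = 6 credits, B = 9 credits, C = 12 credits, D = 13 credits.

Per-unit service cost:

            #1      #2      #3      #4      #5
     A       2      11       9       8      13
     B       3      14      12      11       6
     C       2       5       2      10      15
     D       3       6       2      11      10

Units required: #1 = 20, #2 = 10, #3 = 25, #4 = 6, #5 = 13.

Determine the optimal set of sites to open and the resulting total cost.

For any fixed open set, each tenant goes to its cheapest open site; total = fixed + service.
{A, B, C}: #1→A 2·20=40, #2→C 5·10=50, #3→C 2·25=50, #4→A 8·6=48, #5→B 6·13=78. Service 266; fixed 27; total 293.
{B, C}: service 278 + fixed 21 = 299
{A, B, D}: service 276 + fixed 28 = 304
{A, B, C, D}: service 266 + fixed 40 = 306
(All 15 nonempty subsets were checked; A, B and C is lowest.)

Open A, B and C; minimum total cost 293.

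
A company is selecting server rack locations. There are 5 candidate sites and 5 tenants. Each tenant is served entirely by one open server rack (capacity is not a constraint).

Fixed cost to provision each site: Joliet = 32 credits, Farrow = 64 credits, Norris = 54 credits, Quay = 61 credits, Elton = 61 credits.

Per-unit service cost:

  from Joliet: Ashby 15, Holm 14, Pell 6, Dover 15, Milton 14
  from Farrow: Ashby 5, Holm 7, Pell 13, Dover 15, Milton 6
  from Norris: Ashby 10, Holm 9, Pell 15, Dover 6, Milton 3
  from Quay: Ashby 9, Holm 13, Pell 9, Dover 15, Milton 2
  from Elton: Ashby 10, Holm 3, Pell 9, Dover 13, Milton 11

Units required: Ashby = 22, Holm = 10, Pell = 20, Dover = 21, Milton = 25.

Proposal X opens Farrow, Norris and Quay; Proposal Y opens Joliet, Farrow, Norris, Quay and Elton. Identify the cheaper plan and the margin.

Proposal X: {Farrow, Norris, Quay}: Ashby→Farrow 5·22=110, Holm→Farrow 7·10=70, Pell→Quay 9·20=180, Dover→Norris 6·21=126, Milton→Quay 2·25=50. Service 536; fixed 179; total 715.
Proposal Y: {Joliet, Farrow, Norris, Quay, Elton}: Ashby→Farrow 5·22=110, Holm→Elton 3·10=30, Pell→Joliet 6·20=120, Dover→Norris 6·21=126, Milton→Quay 2·25=50. Service 436; fixed 272; total 708.
Difference: |715 − 708| = 7.

Proposal Y is cheaper by 7.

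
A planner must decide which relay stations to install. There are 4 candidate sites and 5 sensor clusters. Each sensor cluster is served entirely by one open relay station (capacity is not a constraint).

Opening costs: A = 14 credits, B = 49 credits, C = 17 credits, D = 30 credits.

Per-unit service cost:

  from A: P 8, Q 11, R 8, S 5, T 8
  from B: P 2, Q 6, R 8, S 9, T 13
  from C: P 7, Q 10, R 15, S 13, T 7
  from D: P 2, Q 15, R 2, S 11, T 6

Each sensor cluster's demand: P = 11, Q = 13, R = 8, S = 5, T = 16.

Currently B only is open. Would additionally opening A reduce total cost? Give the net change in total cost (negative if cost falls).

Current service cost with {B}: 417.
Adding A: each sensor cluster re-picks its cheapest; new service cost 317, saving 100.
Extra fixed cost: 14. Net change = 14 − 100 = -86.
(Totals: 466 → 380.)

Yes — net change −86 (cost falls by 86).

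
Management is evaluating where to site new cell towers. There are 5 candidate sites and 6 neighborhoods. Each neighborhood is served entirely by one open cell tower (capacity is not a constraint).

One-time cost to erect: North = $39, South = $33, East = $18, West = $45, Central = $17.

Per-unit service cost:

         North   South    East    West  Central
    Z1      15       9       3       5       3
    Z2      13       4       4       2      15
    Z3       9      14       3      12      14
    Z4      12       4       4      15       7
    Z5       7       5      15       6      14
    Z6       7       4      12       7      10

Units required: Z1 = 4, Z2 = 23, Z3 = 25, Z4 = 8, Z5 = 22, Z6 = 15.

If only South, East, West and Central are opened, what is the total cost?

Total cost: 448

Each neighborhood is assigned to its cheapest site among the open ones.
{South, East, West, Central}: Z1→East 3·4=12, Z2→West 2·23=46, Z3→East 3·25=75, Z4→South 4·8=32, Z5→South 5·22=110, Z6→South 4·15=60. Service 335; fixed 113; total 448.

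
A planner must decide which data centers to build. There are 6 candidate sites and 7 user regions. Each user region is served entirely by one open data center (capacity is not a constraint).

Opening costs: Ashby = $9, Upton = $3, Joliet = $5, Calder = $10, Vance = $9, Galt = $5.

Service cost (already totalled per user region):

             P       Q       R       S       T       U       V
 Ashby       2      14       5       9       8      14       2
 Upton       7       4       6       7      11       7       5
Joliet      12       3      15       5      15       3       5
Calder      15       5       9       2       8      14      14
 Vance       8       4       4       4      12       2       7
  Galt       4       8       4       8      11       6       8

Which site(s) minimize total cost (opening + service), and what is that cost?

For any fixed open set, each user region goes to its cheapest open site; total = fixed + service.
{Ashby, Joliet}: P→Ashby 2, Q→Joliet 3, R→Ashby 5, S→Joliet 5, T→Ashby 8, U→Joliet 3, V→Ashby 2. Service 28; fixed 14; total 42.
{Ashby, Vance}: service 26 + fixed 18 = 44
{Ashby, Upton, Joliet}: P→Ashby 2, Q→Joliet 3, R→Ashby 5, S→Joliet 5, T→Ashby 8, U→Joliet 3, V→Ashby 2. Service 28; fixed 17; total 45.
{Ashby, Upton, Joliet, Calder, Vance, Galt}: service 23 + fixed 41 = 64
No other subset beats 42.

Open Ashby and Joliet; minimum total cost 42.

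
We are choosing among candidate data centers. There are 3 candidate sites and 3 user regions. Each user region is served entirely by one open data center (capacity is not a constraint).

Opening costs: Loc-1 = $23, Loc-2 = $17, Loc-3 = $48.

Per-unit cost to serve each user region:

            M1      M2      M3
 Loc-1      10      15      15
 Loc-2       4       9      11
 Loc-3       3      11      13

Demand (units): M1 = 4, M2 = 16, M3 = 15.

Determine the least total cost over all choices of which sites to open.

For any fixed open set, each user region goes to its cheapest open site; total = fixed + service.
{Loc-2}: M1→Loc-2 4·4=16, M2→Loc-2 9·16=144, M3→Loc-2 11·15=165. Service 325; fixed 17; total 342.
{Loc-1, Loc-2}: M1→Loc-2 4·4=16, M2→Loc-2 9·16=144, M3→Loc-2 11·15=165. Service 325; fixed 40; total 365.
{Loc-2, Loc-3}: service 321 + fixed 65 = 386
{Loc-1, Loc-2, Loc-3}: service 321 + fixed 88 = 409
No other subset beats 342.

Minimum total cost: 342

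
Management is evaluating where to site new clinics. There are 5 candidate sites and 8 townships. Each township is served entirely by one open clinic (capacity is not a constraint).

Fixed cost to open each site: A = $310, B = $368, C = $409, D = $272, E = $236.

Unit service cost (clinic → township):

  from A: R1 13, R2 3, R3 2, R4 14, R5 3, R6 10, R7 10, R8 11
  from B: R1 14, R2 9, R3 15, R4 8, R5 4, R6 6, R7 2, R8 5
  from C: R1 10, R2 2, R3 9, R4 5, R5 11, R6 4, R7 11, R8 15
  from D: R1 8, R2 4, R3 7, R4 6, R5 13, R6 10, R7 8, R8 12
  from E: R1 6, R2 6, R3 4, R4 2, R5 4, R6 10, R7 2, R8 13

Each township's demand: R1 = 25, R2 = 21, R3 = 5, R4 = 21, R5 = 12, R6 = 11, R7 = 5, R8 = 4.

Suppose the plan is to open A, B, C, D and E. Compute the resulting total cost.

Total cost: 1949

Each township is assigned to its cheapest site among the open ones.
{A, B, C, D, E}: R1→E 6·25=150, R2→C 2·21=42, R3→A 2·5=10, R4→E 2·21=42, R5→A 3·12=36, R6→C 4·11=44, R7→B 2·5=10, R8→B 5·4=20. Service 354; fixed 1595; total 1949.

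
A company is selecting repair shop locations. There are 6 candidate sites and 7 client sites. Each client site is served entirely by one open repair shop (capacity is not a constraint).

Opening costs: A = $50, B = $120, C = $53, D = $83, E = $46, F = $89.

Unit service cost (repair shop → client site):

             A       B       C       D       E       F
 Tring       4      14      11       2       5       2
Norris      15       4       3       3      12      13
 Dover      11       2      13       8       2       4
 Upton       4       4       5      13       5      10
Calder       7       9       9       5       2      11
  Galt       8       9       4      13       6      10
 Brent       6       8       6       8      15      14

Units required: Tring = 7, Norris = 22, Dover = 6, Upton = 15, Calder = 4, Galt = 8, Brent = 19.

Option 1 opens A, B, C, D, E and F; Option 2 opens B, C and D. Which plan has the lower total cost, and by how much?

Option 1: {A, B, C, D, E, F}: Tring→D 2·7=14, Norris→C 3·22=66, Dover→B 2·6=12, Upton→A 4·15=60, Calder→E 2·4=8, Galt→C 4·8=32, Brent→A 6·19=114. Service 306; fixed 441; total 747.
Option 2: {B, C, D}: Tring→D 2·7=14, Norris→C 3·22=66, Dover→B 2·6=12, Upton→B 4·15=60, Calder→D 5·4=20, Galt→C 4·8=32, Brent→C 6·19=114. Service 318; fixed 256; total 574.
Difference: |747 − 574| = 173.

Option 2 is cheaper by 173.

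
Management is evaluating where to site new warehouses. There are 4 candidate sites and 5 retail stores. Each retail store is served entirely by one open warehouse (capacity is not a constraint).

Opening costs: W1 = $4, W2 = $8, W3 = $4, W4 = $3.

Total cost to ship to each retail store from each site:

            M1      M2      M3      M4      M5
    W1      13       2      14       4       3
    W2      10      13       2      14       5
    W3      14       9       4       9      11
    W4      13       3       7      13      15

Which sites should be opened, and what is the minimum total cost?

Open W1 and W2; minimum total cost 33.

For any fixed open set, each retail store goes to its cheapest open site; total = fixed + service.
{W1, W2}: M1→W2 10, M2→W1 2, M3→W2 2, M4→W1 4, M5→W1 3. Service 21; fixed 12; total 33.
{W1, W3}: M1→W1 13, M2→W1 2, M3→W3 4, M4→W1 4, M5→W1 3. Service 26; fixed 8; total 34.
{W1, W2, W4}: M1→W2 10, M2→W1 2, M3→W2 2, M4→W1 4, M5→W1 3. Service 21; fixed 15; total 36.
{W1, W2, W3, W4}: service 21 + fixed 19 = 40
No other subset beats 33.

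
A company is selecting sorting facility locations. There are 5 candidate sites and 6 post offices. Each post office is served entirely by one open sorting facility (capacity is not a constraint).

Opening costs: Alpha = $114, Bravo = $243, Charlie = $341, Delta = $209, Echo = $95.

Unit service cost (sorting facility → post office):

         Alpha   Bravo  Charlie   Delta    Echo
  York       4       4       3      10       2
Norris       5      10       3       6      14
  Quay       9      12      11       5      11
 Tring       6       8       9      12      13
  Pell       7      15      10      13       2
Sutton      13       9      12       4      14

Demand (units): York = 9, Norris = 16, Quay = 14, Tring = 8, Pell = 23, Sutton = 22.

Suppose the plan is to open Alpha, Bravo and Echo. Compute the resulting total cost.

Each post office is assigned to its cheapest site among the open ones.
{Alpha, Bravo, Echo}: York→Echo 2·9=18, Norris→Alpha 5·16=80, Quay→Alpha 9·14=126, Tring→Alpha 6·8=48, Pell→Echo 2·23=46, Sutton→Bravo 9·22=198. Service 516; fixed 452; total 968.

Total cost: 968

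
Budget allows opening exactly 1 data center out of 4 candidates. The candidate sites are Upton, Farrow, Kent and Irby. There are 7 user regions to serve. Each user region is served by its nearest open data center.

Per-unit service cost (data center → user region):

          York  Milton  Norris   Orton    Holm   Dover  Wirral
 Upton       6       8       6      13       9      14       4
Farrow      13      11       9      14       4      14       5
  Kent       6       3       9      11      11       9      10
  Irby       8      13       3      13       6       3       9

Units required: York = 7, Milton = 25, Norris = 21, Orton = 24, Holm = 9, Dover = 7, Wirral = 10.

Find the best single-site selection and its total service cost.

Choose Kent only; total service cost 832.

With exactly 1 open, each user region uses its cheapest among the chosen.
{Kent}: York→Kent 6·7=42, Milton→Kent 3·25=75, Norris→Kent 9·21=189, Orton→Kent 11·24=264, Holm→Kent 11·9=99, Dover→Kent 9·7=63, Wirral→Kent 10·10=100. Service cost 832.
{Upton}: service cost 899
{Irby}: service cost 921
Among all 4 size-1 choices, {Kent} is lowest.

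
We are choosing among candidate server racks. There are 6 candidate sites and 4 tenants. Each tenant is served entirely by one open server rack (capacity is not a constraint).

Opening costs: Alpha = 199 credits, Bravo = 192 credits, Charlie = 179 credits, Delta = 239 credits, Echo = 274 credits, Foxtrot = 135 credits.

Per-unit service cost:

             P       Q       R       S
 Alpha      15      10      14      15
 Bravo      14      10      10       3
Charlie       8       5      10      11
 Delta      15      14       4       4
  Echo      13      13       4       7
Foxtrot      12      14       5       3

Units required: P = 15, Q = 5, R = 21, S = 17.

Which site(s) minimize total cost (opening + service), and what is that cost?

For any fixed open set, each tenant goes to its cheapest open site; total = fixed + service.
{Foxtrot}: P→Foxtrot 12·15=180, Q→Foxtrot 14·5=70, R→Foxtrot 5·21=105, S→Foxtrot 3·17=51. Service 406; fixed 135; total 541.
{Charlie, Foxtrot}: P→Charlie 8·15=120, Q→Charlie 5·5=25, R→Foxtrot 5·21=105, S→Foxtrot 3·17=51. Service 301; fixed 314; total 615.
{Delta}: service 447 + fixed 239 = 686
{Alpha, Bravo, Charlie, Delta, Echo, Foxtrot}: service 280 + fixed 1218 = 1498
No other subset beats 541.

Open Foxtrot only; minimum total cost 541.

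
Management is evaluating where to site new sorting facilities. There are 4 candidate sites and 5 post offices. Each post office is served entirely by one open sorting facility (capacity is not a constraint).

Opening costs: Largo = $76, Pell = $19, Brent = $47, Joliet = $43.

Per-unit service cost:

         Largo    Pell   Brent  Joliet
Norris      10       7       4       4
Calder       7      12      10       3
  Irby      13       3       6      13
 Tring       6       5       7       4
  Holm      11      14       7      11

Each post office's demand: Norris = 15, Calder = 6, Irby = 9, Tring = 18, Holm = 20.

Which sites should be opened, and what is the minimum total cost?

Open Pell, Brent and Joliet; minimum total cost 426.

For any fixed open set, each post office goes to its cheapest open site; total = fixed + service.
{Pell, Brent, Joliet}: Norris→Brent 4·15=60, Calder→Joliet 3·6=18, Irby→Pell 3·9=27, Tring→Joliet 4·18=72, Holm→Brent 7·20=140. Service 317; fixed 109; total 426.
{Brent, Joliet}: service 344 + fixed 90 = 434
{Pell, Brent}: Norris→Brent 4·15=60, Calder→Brent 10·6=60, Irby→Pell 3·9=27, Tring→Pell 5·18=90, Holm→Brent 7·20=140. Service 377; fixed 66; total 443.
{Largo, Pell, Brent, Joliet}: service 317 + fixed 185 = 502
(All 15 nonempty subsets were checked; Pell, Brent and Joliet is lowest.)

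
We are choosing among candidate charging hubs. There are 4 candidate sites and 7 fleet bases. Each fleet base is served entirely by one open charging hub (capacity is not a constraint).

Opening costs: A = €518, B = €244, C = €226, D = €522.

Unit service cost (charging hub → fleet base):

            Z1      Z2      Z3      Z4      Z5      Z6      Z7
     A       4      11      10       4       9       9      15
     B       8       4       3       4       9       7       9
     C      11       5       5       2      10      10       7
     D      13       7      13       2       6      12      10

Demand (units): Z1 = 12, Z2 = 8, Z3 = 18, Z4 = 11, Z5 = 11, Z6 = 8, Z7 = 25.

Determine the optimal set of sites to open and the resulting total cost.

For any fixed open set, each fleet base goes to its cheapest open site; total = fixed + service.
{B}: Z1→B 8·12=96, Z2→B 4·8=32, Z3→B 3·18=54, Z4→B 4·11=44, Z5→B 9·11=99, Z6→B 7·8=56, Z7→B 9·25=225. Service 606; fixed 244; total 850.
{C}: service 649 + fixed 226 = 875
{B, C}: Z1→B 8·12=96, Z2→B 4·8=32, Z3→B 3·18=54, Z4→C 2·11=22, Z5→B 9·11=99, Z6→B 7·8=56, Z7→C 7·25=175. Service 534; fixed 470; total 1004.
{A, B, C, D}: service 453 + fixed 1510 = 1963
No other subset beats 850.

Open B only; minimum total cost 850.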